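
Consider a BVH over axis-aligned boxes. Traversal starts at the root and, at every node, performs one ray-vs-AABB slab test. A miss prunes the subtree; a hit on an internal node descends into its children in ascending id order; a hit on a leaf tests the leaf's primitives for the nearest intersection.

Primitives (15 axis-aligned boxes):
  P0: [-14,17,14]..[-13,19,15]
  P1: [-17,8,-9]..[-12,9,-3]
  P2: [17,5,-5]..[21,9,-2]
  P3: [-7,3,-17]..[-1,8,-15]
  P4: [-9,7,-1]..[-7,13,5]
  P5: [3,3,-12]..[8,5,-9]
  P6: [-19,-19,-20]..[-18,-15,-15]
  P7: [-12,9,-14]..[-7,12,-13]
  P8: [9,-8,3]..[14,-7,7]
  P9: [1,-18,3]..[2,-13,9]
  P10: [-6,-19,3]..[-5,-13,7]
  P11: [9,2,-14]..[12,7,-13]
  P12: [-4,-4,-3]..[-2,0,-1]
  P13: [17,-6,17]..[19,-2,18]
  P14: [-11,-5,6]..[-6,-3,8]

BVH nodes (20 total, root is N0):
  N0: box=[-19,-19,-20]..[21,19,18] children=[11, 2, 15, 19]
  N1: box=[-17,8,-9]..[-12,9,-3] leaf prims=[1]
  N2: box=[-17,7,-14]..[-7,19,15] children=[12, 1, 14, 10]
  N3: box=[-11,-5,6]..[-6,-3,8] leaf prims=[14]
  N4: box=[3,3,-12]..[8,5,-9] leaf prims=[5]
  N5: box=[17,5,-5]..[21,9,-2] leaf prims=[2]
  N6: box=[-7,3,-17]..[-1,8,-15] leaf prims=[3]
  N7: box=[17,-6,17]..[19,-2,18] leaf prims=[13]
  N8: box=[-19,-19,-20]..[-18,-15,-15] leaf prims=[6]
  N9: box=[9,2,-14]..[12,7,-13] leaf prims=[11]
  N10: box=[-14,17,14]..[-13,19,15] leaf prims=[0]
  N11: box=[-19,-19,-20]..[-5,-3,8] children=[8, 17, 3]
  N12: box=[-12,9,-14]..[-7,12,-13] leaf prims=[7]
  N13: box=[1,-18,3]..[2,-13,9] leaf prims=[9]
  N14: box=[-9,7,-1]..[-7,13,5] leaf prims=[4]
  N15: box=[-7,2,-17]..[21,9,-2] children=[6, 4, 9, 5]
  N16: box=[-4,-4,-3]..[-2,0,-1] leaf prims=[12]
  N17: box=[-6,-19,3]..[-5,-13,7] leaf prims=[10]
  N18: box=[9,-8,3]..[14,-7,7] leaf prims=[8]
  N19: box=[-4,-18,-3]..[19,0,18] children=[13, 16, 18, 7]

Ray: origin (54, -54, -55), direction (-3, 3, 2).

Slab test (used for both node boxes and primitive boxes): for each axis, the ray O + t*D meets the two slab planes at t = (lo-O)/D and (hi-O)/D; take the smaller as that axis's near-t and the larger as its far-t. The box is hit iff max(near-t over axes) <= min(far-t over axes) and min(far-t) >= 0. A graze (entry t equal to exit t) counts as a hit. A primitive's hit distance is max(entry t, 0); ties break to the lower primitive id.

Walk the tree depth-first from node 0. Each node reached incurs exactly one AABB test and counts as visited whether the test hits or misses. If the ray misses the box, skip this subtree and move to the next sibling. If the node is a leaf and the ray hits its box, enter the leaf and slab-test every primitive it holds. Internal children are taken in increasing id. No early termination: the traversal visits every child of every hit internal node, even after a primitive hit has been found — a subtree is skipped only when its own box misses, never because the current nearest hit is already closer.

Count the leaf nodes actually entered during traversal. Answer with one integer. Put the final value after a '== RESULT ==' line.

Traverse from the root:
N0 x:[11,73/3] y:[35/3,73/3] z:[35/2,73/2] -> hit [35/2,73/3], descend [2, 11, 15, 19]
  N2 x:[61/3,71/3] y:[61/3,73/3] z:[41/2,35] -> hit [41/2,71/3], descend [1, 10, 12, 14]
    N1 x:[22,71/3] y:[62/3,21] z:[23,26] -> miss, prune
    N10 x:[67/3,68/3] y:[71/3,73/3] z:[69/2,35] -> miss, prune
    N12 x:[61/3,22] y:[21,22] z:[41/2,21] -> hit [21,21] leaf, test {P7@t=21}
    N14 x:[61/3,21] y:[61/3,67/3] z:[27,30] -> miss, prune
  N11 x:[59/3,73/3] y:[35/3,17] z:[35/2,63/2] -> miss, prune
  N15 x:[11,61/3] y:[56/3,21] z:[19,53/2] -> hit [19,61/3], descend [4, 5, 6, 9]
    N4 x:[46/3,17] y:[19,59/3] z:[43/2,23] -> miss, prune
    N5 x:[11,37/3] y:[59/3,21] z:[25,53/2] -> miss, prune
    N6 x:[55/3,61/3] y:[19,62/3] z:[19,20] -> hit [19,20] leaf, test {P3@t=19}
    N9 x:[14,15] y:[56/3,61/3] z:[41/2,21] -> miss, prune
  N19 x:[35/3,58/3] y:[12,18] z:[26,73/2] -> miss, prune

Visited [0, 2, 1, 10, 12, 14, 11, 15, 4, 5, 6, 9, 19]. Tests: 13 box, 2 leaf. Nearest: P3.

== RESULT ==
2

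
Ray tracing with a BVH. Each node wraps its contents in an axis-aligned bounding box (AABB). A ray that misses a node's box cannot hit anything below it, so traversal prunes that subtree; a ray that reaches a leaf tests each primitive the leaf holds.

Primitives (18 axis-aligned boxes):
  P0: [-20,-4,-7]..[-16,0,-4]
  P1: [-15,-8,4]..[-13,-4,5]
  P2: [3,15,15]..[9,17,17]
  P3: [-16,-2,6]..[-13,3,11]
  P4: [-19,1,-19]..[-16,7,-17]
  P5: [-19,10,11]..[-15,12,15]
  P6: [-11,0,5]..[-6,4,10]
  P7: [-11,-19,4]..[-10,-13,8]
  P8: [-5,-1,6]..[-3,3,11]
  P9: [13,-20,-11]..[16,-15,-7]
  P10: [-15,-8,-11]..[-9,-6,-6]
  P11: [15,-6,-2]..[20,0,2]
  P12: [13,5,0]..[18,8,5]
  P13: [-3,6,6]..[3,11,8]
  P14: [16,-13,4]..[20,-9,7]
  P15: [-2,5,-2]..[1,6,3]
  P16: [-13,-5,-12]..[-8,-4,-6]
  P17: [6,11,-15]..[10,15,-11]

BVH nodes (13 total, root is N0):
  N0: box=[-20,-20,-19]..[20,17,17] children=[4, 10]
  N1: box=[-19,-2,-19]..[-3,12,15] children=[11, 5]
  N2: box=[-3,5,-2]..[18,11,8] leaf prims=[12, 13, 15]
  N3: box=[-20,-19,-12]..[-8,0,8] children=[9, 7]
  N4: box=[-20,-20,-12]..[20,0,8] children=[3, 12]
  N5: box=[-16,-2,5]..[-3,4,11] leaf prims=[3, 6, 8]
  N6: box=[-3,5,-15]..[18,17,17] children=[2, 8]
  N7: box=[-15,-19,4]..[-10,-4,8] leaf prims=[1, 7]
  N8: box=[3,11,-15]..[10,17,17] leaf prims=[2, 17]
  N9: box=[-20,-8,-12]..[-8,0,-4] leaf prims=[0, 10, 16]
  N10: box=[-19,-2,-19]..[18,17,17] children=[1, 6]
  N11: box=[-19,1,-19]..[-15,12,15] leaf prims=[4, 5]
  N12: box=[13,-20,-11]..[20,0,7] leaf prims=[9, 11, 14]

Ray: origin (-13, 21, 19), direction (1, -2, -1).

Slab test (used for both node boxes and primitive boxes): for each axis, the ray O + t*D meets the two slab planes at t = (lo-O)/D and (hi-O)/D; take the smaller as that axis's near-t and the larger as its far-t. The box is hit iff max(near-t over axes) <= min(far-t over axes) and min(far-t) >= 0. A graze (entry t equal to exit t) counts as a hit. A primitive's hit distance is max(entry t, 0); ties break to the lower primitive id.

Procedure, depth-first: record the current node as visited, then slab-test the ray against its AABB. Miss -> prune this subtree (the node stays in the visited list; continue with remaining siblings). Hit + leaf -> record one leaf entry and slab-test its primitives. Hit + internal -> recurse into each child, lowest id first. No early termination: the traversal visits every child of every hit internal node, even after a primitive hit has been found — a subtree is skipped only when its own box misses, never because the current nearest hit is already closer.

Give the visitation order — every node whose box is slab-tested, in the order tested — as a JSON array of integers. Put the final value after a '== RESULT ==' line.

Trace the traversal:
N0 x:[-7,33] y:[2,41/2] z:[2,38] -> hit [2,41/2], descend [4, 10]
  N4 x:[-7,33] y:[21/2,41/2] z:[11,31] -> hit [11,41/2], descend [3, 12]
    N3 x:[-7,5] y:[21/2,20] z:[11,31] -> miss, prune
    N12 x:[26,33] y:[21/2,41/2] z:[12,30] -> miss, prune
  N10 x:[-6,31] y:[2,23/2] z:[2,38] -> hit [2,23/2], descend [1, 6]
    N1 x:[-6,10] y:[9/2,23/2] z:[4,38] -> hit [9/2,10], descend [5, 11]
      N5 x:[-3,10] y:[17/2,23/2] z:[8,14] -> hit [17/2,10] leaf, test {P3(miss), P6(miss), P8@t=9}
      N11 x:[-6,-2] y:[9/2,10] z:[4,38] -> miss, prune
    N6 x:[10,31] y:[2,8] z:[2,34] -> miss, prune

9 AABB tests over nodes [0, 4, 3, 12, 10, 1, 5, 11, 6]; 1 leaf entered; closest P8.

== RESULT ==
[0, 4, 3, 12, 10, 1, 5, 11, 6]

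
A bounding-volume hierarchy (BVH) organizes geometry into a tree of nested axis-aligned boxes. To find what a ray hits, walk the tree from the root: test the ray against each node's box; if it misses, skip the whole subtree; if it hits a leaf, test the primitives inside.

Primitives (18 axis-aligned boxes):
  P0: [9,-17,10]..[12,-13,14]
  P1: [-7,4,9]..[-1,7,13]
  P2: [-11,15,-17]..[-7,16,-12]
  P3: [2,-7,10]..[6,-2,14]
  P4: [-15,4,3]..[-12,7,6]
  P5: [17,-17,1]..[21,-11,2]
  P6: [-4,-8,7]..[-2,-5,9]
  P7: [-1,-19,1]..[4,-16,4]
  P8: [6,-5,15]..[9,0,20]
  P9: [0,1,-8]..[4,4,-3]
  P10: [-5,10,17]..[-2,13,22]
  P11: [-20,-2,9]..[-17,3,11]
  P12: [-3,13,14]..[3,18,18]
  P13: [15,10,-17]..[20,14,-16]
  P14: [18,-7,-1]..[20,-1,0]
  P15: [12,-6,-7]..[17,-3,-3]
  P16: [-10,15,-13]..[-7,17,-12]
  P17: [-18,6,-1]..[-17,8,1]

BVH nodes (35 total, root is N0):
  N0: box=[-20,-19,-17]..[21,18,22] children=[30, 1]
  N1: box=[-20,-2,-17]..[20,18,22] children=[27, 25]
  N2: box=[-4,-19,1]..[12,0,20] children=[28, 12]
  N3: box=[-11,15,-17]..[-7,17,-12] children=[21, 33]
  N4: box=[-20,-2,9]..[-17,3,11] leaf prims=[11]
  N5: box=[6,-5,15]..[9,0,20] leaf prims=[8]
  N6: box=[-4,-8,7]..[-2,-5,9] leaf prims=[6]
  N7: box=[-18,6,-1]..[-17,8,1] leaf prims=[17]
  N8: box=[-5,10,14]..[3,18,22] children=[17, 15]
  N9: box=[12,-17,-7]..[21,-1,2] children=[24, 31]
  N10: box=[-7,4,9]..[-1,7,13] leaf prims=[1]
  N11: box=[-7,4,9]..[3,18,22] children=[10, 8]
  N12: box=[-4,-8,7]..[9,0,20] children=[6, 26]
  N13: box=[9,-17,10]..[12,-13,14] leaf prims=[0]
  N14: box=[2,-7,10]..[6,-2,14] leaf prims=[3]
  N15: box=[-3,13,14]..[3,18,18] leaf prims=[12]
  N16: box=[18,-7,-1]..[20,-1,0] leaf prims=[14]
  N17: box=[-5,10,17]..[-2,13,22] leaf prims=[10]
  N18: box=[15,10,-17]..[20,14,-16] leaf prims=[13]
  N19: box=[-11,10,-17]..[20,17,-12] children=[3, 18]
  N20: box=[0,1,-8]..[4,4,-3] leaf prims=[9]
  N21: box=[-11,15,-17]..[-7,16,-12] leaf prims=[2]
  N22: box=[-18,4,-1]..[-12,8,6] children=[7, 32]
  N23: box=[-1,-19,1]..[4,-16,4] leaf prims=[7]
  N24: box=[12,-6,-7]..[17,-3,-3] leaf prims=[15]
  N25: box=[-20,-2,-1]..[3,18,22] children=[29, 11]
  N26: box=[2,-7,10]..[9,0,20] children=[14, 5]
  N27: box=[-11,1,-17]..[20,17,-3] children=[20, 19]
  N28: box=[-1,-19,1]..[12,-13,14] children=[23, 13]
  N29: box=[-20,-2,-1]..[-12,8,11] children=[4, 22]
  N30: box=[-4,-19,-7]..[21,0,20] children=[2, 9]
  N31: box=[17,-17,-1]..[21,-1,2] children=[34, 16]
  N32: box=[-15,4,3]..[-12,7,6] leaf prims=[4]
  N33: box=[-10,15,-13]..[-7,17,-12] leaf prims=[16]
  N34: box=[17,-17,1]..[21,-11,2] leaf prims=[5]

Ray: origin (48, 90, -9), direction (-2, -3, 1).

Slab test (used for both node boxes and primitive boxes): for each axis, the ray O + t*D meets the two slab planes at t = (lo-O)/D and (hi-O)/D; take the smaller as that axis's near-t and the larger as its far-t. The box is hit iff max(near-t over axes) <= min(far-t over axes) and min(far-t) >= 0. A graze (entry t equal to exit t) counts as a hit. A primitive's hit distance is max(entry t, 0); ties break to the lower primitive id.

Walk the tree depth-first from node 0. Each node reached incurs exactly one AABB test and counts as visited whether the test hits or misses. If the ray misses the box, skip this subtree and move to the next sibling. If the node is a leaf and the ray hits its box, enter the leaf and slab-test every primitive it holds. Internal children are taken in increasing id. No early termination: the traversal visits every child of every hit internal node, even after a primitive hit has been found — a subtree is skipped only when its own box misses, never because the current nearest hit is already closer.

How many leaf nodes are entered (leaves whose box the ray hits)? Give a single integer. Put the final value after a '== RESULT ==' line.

Trace the traversal:
N0 x:[27/2,34] y:[24,109/3] z:[-8,31] -> hit [24,31], descend [1, 30]
  N1 x:[14,34] y:[24,92/3] z:[-8,31] -> hit [24,92/3], descend [25, 27]
    N25 x:[45/2,34] y:[24,92/3] z:[8,31] -> hit [24,92/3], descend [11, 29]
      N11 x:[45/2,55/2] y:[24,86/3] z:[18,31] -> hit [24,55/2], descend [8, 10]
        N8 x:[45/2,53/2] y:[24,80/3] z:[23,31] -> hit [24,53/2], descend [15, 17]
          N15 x:[45/2,51/2] y:[24,77/3] z:[23,27] -> hit [24,51/2] leaf, test {P12@t=24}
          N17 x:[25,53/2] y:[77/3,80/3] z:[26,31] -> hit [26,53/2] leaf, test {P10@t=26}
        N10 x:[49/2,55/2] y:[83/3,86/3] z:[18,22] -> miss, prune
      N29 x:[30,34] y:[82/3,92/3] z:[8,20] -> miss, prune
    N27 x:[14,59/2] y:[73/3,89/3] z:[-8,6] -> miss, prune
  N30 x:[27/2,26] y:[30,109/3] z:[2,29] -> miss, prune

Summary -> nodes [0, 1, 25, 11, 8, 15, 17, 10, 29, 27, 30]; box-tests=11; leaf-entries=2; first=P12

== RESULT ==
2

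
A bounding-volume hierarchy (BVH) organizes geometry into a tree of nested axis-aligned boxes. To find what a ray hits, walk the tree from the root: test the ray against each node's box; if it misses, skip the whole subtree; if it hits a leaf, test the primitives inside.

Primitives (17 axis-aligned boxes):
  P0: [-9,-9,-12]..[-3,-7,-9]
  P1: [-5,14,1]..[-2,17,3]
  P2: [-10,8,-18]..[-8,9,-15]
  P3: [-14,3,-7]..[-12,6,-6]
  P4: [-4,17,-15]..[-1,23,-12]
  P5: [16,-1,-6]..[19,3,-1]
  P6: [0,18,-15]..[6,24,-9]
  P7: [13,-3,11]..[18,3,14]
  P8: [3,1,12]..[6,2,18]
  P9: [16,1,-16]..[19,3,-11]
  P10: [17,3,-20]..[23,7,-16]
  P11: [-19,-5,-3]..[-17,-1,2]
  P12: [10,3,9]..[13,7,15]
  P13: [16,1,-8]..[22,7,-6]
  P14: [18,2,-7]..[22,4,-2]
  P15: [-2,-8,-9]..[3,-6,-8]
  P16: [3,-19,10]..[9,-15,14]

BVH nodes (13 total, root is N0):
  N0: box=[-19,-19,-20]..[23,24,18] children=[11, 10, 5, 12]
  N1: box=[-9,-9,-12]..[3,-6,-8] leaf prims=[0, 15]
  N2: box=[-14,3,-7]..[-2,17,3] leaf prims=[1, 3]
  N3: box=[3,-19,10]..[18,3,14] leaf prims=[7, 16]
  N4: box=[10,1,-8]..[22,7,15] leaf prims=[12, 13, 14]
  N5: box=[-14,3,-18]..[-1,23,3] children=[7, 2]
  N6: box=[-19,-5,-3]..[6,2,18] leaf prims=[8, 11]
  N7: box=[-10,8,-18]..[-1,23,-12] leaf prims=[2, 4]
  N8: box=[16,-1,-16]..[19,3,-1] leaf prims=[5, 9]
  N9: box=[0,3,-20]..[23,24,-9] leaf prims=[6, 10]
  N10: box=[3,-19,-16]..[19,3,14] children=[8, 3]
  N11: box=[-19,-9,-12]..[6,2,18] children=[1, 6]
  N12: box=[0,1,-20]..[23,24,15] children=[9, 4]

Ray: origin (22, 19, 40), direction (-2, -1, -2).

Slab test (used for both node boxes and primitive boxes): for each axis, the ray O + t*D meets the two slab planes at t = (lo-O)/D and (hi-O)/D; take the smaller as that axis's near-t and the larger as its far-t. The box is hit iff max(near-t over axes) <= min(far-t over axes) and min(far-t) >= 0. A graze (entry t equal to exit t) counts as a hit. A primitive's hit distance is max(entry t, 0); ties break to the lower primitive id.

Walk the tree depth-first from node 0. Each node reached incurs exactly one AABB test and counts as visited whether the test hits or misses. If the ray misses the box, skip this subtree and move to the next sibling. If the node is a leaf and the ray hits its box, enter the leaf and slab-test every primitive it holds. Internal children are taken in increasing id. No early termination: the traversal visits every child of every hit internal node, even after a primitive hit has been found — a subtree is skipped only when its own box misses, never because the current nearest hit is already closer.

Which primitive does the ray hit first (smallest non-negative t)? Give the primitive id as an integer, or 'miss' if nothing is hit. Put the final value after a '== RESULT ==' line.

Trace the traversal:
N0 x:[-1/2,41/2] y:[-5,38] z:[11,30] -> hit [11,41/2], descend [5, 10, 11, 12]
  N5 x:[23/2,18] y:[-4,16] z:[37/2,29] -> miss, prune
  N10 x:[3/2,19/2] y:[16,38] z:[13,28] -> miss, prune
  N11 x:[8,41/2] y:[17,28] z:[11,26] -> hit [17,41/2], descend [1, 6]
    N1 x:[19/2,31/2] y:[25,28] z:[24,26] -> miss, prune
    N6 x:[8,41/2] y:[17,24] z:[11,43/2] -> hit [17,41/2] leaf, test {P8(miss), P11@t=20}
  N12 x:[-1/2,11] y:[-5,18] z:[25/2,30] -> miss, prune

order=[0, 5, 10, 11, 1, 6, 12]  |boxes|=7  |leaves|=1  hit=P11

== RESULT ==
11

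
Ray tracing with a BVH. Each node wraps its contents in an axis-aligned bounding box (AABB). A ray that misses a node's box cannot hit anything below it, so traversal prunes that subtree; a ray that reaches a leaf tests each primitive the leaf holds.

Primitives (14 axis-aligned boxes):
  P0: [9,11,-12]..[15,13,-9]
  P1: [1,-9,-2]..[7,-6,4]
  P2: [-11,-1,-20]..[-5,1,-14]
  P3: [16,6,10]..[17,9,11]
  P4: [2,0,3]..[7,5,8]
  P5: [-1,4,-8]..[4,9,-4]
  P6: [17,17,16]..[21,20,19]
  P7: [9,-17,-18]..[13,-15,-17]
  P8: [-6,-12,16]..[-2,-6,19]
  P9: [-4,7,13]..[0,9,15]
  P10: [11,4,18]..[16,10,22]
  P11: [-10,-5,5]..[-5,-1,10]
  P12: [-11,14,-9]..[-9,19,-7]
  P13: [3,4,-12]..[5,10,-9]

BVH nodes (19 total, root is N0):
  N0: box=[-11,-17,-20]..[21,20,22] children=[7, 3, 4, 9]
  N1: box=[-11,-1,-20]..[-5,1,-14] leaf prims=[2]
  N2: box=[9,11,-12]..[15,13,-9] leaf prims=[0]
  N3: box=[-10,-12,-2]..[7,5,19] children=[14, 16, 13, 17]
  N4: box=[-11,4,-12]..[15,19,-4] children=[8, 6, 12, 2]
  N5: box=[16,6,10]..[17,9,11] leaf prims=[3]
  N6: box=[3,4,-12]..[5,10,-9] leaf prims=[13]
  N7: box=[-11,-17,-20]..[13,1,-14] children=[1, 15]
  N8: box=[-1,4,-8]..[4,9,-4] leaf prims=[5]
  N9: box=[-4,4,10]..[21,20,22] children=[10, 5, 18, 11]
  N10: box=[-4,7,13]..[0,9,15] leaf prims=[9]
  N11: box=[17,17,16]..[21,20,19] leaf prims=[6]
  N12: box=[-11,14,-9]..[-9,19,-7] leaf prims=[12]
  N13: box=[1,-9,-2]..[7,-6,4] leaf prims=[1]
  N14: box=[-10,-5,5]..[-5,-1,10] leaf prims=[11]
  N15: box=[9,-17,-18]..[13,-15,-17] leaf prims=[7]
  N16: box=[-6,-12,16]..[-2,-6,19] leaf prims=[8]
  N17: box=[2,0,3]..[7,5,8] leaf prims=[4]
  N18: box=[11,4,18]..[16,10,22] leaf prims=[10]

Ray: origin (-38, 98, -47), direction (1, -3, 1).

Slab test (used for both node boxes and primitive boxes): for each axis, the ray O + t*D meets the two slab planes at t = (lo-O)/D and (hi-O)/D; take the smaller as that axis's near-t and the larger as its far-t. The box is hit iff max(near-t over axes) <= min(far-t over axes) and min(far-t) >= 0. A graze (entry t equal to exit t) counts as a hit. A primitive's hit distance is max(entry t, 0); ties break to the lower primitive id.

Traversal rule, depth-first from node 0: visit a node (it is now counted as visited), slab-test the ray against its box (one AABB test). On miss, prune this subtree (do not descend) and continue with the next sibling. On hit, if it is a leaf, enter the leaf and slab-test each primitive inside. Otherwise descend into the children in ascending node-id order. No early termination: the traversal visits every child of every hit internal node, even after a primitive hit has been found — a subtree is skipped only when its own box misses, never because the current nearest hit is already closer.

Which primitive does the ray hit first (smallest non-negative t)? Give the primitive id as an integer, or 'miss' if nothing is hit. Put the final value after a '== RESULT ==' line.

Walk:
N0 x:[27,59] y:[26,115/3] z:[27,69] -> hit [27,115/3], descend [3, 4, 7, 9]
  N3 x:[28,45] y:[31,110/3] z:[45,66] -> miss, prune
  N4 x:[27,53] y:[79/3,94/3] z:[35,43] -> miss, prune
  N7 x:[27,51] y:[97/3,115/3] z:[27,33] -> hit [97/3,33], descend [1, 15]
    N1 x:[27,33] y:[97/3,33] z:[27,33] -> hit [97/3,33] leaf, test {P2@t=97/3}
    N15 x:[47,51] y:[113/3,115/3] z:[29,30] -> miss, prune
  N9 x:[34,59] y:[26,94/3] z:[57,69] -> miss, prune

order=[0, 3, 4, 7, 1, 15, 9]  |boxes|=7  |leaves|=1  hit=P2

== RESULT ==
2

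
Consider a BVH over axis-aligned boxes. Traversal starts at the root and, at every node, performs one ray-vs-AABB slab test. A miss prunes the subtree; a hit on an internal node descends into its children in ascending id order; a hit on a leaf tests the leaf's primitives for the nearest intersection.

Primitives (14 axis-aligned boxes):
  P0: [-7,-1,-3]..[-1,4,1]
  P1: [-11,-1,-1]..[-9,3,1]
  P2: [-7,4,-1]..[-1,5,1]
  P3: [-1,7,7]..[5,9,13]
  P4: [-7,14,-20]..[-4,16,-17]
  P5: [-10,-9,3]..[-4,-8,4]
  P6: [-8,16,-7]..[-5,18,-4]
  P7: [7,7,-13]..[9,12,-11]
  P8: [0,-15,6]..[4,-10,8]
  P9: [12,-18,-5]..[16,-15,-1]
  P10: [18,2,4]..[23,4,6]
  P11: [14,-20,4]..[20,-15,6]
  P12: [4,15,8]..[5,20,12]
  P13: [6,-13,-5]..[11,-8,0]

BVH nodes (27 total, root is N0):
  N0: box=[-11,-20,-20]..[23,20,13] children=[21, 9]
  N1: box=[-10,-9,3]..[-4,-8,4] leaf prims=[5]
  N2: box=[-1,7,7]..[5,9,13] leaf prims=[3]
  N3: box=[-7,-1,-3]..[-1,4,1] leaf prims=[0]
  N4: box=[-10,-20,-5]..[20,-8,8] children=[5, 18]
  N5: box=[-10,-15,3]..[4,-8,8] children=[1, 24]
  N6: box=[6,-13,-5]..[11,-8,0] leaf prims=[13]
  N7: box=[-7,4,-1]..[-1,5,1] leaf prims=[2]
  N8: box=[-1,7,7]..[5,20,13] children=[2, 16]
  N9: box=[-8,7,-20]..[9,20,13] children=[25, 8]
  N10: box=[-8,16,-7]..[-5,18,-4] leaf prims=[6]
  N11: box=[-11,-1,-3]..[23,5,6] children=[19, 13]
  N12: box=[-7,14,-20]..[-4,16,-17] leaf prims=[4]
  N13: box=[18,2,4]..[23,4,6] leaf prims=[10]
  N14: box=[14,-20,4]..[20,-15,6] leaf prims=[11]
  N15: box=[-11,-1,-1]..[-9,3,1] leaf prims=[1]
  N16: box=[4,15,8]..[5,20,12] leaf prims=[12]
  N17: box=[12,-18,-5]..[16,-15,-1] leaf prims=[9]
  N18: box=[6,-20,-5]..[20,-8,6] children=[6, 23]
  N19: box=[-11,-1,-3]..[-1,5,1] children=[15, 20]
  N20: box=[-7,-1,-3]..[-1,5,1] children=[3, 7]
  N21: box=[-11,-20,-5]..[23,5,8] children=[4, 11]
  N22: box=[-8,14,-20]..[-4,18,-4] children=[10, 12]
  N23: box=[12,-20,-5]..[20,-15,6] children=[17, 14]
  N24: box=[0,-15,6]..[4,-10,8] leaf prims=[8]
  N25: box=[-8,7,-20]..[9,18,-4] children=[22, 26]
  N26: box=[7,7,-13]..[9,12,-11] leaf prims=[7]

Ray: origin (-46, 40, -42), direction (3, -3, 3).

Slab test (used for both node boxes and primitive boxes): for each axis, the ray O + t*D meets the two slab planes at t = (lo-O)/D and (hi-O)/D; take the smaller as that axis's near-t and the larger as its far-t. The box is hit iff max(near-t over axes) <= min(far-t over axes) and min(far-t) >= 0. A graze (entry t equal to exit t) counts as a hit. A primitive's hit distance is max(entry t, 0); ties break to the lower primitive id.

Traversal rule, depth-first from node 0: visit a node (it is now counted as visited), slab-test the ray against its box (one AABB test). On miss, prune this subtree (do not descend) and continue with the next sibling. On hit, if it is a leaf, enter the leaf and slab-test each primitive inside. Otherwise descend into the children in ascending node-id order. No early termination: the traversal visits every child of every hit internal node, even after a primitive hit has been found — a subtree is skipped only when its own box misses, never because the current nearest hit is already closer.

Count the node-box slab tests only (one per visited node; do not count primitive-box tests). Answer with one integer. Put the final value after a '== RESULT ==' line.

Trace the traversal:
N0 x:[35/3,23] y:[20/3,20] z:[22/3,55/3] -> hit [35/3,55/3], descend [9, 21]
  N9 x:[38/3,55/3] y:[20/3,11] z:[22/3,55/3] -> miss, prune
  N21 x:[35/3,23] y:[35/3,20] z:[37/3,50/3] -> hit [37/3,50/3], descend [4, 11]
    N4 x:[12,22] y:[16,20] z:[37/3,50/3] -> hit [16,50/3], descend [5, 18]
      N5 x:[12,50/3] y:[16,55/3] z:[15,50/3] -> hit [16,50/3], descend [1, 24]
        N1 x:[12,14] y:[16,49/3] z:[15,46/3] -> miss, prune
        N24 x:[46/3,50/3] y:[50/3,55/3] z:[16,50/3] -> hit [50/3,50/3] leaf, test {P8@t=50/3}
      N18 x:[52/3,22] y:[16,20] z:[37/3,16] -> miss, prune
    N11 x:[35/3,23] y:[35/3,41/3] z:[13,16] -> hit [13,41/3], descend [13, 19]
      N13 x:[64/3,23] y:[12,38/3] z:[46/3,16] -> miss, prune
      N19 x:[35/3,15] y:[35/3,41/3] z:[13,43/3] -> hit [13,41/3], descend [15, 20]
        N15 x:[35/3,37/3] y:[37/3,41/3] z:[41/3,43/3] -> miss, prune
        N20 x:[13,15] y:[35/3,41/3] z:[13,43/3] -> hit [13,41/3], descend [3, 7]
          N3 x:[13,15] y:[12,41/3] z:[13,43/3] -> hit [13,41/3] leaf, test {P0@t=13}
          N7 x:[13,15] y:[35/3,12] z:[41/3,43/3] -> miss, prune

Summary -> nodes [0, 9, 21, 4, 5, 1, 24, 18, 11, 13, 19, 15, 20, 3, 7]; box-tests=15; leaf-entries=2; first=P0

== RESULT ==
15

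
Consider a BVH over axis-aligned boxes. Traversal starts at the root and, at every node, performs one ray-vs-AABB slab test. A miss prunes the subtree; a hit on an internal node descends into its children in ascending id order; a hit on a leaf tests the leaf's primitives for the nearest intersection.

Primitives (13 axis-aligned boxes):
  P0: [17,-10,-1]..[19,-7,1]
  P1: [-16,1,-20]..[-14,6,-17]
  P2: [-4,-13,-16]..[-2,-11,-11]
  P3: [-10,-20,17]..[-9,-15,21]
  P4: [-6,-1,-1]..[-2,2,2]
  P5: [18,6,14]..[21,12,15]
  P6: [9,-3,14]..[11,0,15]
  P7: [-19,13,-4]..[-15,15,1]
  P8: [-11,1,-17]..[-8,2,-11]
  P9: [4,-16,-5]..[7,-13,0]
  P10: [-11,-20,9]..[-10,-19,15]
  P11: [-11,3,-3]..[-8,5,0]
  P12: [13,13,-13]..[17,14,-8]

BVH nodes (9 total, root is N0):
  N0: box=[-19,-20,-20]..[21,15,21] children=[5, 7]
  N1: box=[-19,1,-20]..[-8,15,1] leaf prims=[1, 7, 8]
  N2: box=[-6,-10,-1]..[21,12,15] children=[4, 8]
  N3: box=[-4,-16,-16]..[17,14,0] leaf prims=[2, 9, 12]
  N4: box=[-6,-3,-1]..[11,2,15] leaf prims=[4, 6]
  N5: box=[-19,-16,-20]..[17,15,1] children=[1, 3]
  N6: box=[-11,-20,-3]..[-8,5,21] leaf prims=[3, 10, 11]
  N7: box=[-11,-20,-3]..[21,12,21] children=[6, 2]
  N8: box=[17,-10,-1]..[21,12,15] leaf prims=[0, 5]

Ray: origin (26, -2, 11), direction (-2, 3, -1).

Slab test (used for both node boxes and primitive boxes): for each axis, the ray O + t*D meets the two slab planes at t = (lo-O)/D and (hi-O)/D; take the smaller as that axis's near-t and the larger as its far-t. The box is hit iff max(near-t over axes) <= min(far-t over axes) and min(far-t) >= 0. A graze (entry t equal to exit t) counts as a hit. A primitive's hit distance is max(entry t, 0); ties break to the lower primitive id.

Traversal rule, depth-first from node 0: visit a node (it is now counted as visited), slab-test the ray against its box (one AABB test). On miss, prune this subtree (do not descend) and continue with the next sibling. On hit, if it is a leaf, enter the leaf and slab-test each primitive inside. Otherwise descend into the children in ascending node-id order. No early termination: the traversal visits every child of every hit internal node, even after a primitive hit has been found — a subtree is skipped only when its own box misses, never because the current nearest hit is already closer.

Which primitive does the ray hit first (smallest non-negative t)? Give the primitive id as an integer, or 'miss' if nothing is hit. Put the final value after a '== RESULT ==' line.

Traverse from the root:
N0 x:[5/2,45/2] y:[-6,17/3] z:[-10,31] -> hit [5/2,17/3], descend [5, 7]
  N5 x:[9/2,45/2] y:[-14/3,17/3] z:[10,31] -> miss, prune
  N7 x:[5/2,37/2] y:[-6,14/3] z:[-10,14] -> hit [5/2,14/3], descend [2, 6]
    N2 x:[5/2,16] y:[-8/3,14/3] z:[-4,12] -> hit [5/2,14/3], descend [4, 8]
      N4 x:[15/2,16] y:[-1/3,4/3] z:[-4,12] -> miss, prune
      N8 x:[5/2,9/2] y:[-8/3,14/3] z:[-4,12] -> hit [5/2,9/2] leaf, test {P0(miss), P5(miss)}
    N6 x:[17,37/2] y:[-6,7/3] z:[-10,14] -> miss, prune

7 AABB tests over nodes [0, 5, 7, 2, 4, 8, 6]; 1 leaf entered; closest miss.

== RESULT ==
miss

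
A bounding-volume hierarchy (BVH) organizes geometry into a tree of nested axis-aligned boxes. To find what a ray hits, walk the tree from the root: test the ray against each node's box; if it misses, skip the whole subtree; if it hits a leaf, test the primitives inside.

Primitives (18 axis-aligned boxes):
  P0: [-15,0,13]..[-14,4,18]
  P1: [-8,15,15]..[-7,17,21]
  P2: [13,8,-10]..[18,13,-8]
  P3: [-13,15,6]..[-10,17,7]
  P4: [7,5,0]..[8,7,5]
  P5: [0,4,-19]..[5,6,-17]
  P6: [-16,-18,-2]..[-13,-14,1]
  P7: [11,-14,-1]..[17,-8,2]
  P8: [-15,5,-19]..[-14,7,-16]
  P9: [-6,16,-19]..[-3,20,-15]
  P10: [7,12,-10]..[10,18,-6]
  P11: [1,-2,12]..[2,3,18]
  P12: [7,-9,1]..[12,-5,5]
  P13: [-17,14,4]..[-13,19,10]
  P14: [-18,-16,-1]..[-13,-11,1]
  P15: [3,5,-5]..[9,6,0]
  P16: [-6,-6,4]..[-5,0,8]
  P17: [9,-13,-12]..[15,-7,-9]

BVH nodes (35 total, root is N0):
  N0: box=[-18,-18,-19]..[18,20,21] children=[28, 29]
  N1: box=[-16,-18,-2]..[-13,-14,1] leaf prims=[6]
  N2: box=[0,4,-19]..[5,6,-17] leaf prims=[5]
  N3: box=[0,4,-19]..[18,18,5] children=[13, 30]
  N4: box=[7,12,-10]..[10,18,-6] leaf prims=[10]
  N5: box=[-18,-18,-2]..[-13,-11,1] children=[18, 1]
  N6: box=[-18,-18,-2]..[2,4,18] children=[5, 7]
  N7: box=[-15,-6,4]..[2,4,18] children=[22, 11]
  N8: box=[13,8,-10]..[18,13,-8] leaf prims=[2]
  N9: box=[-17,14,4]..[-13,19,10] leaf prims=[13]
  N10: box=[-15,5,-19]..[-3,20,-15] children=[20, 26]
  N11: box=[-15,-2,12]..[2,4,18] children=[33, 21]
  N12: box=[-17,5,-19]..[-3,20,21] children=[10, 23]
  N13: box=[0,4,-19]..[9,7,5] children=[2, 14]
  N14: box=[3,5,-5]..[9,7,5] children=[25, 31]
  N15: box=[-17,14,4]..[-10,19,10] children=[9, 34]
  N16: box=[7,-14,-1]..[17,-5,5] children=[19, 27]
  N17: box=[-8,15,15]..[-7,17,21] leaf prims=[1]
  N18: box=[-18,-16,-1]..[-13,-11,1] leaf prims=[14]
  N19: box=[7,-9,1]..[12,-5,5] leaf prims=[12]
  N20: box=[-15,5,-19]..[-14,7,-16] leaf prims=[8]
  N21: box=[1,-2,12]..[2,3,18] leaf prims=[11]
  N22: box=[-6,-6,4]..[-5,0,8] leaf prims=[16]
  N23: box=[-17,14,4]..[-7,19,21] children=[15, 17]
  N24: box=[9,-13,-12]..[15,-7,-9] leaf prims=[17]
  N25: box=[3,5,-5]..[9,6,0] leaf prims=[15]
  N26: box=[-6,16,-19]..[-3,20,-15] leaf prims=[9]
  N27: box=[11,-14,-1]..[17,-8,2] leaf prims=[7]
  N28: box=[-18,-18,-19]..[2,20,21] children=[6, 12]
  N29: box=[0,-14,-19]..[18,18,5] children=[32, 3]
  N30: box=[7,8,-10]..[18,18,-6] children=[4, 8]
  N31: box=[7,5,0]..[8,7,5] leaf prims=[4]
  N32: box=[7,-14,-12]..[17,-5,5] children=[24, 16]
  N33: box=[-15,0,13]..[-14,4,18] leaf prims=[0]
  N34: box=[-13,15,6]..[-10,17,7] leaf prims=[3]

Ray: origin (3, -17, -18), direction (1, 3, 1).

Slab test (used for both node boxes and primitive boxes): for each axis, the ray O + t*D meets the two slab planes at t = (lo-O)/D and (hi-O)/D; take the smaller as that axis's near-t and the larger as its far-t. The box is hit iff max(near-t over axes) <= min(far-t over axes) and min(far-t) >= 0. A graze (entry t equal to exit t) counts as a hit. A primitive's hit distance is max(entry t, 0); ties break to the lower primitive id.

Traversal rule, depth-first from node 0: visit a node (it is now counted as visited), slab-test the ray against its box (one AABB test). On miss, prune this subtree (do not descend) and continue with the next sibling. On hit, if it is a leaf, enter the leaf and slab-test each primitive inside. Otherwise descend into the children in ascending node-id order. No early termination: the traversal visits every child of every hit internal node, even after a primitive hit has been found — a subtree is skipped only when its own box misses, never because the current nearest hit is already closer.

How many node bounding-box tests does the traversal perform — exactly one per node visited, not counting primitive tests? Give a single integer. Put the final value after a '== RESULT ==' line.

Walk:
N0 x:[-21,15] y:[-1/3,37/3] z:[-1,39] -> hit [-1/3,37/3], descend [28, 29]
  N28 x:[-21,-1] y:[-1/3,37/3] z:[-1,39] -> miss, prune
  N29 x:[-3,15] y:[1,35/3] z:[-1,23] -> hit [1,35/3], descend [3, 32]
    N3 x:[-3,15] y:[7,35/3] z:[-1,23] -> hit [7,35/3], descend [13, 30]
      N13 x:[-3,6] y:[7,8] z:[-1,23] -> miss, prune
      N30 x:[4,15] y:[25/3,35/3] z:[8,12] -> hit [25/3,35/3], descend [4, 8]
        N4 x:[4,7] y:[29/3,35/3] z:[8,12] -> miss, prune
        N8 x:[10,15] y:[25/3,10] z:[8,10] -> hit [10,10] leaf, test {P2@t=10}
    N32 x:[4,14] y:[1,4] z:[6,23] -> miss, prune

9 AABB tests over nodes [0, 28, 29, 3, 13, 30, 4, 8, 32]; 1 leaf entered; closest P2.

== RESULT ==
9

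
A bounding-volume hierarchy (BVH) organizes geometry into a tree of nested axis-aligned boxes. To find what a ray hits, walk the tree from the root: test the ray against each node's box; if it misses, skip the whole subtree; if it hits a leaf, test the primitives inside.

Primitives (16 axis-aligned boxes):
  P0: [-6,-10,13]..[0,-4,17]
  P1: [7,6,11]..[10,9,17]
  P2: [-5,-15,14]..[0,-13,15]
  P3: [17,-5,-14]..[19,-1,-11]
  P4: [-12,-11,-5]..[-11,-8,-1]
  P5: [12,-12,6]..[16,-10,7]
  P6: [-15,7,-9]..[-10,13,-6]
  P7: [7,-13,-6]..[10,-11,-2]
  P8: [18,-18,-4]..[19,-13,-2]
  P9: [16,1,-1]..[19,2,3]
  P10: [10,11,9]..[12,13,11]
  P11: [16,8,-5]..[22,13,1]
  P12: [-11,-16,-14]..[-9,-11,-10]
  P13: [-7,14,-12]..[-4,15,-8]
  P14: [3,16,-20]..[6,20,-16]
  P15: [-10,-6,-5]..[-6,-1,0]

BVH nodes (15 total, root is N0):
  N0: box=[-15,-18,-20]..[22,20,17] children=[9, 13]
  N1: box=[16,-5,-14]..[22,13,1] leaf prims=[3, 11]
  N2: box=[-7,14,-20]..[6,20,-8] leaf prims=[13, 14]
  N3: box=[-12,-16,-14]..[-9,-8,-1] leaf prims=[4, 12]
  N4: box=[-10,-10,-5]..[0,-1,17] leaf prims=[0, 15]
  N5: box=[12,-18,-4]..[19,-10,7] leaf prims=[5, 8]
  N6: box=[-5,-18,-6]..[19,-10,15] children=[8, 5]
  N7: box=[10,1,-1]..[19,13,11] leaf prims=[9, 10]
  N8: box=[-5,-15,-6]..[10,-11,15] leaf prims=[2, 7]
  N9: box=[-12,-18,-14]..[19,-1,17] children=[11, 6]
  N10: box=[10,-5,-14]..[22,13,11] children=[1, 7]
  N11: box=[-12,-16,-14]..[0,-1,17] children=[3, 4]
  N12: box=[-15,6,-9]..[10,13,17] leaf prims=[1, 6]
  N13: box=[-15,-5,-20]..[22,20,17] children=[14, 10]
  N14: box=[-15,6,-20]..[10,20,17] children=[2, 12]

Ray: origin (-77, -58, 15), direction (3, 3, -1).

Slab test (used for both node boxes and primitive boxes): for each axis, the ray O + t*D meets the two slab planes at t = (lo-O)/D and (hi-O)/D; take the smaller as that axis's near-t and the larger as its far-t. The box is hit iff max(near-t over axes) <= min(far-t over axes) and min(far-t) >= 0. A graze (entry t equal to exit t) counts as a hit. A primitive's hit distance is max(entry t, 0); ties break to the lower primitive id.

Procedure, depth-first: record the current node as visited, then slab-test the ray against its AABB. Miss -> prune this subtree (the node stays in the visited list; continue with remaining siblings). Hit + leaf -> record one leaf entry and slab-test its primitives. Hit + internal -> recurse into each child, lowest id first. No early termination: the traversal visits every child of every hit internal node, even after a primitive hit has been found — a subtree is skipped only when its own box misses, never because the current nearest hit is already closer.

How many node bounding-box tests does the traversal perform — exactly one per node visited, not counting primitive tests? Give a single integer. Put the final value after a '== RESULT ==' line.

Traverse from the root:
N0 x:[62/3,33] y:[40/3,26] z:[-2,35] -> hit [62/3,26], descend [9, 13]
  N9 x:[65/3,32] y:[40/3,19] z:[-2,29] -> miss, prune
  N13 x:[62/3,33] y:[53/3,26] z:[-2,35] -> hit [62/3,26], descend [10, 14]
    N10 x:[29,33] y:[53/3,71/3] z:[4,29] -> miss, prune
    N14 x:[62/3,29] y:[64/3,26] z:[-2,35] -> hit [64/3,26], descend [2, 12]
      N2 x:[70/3,83/3] y:[24,26] z:[23,35] -> hit [24,26] leaf, test {P13@t=24, P14(miss)}
      N12 x:[62/3,29] y:[64/3,71/3] z:[-2,24] -> hit [64/3,71/3] leaf, test {P1(miss), P6@t=65/3}

Summary -> nodes [0, 9, 13, 10, 14, 2, 12]; box-tests=7; leaf-entries=2; first=P6

== RESULT ==
7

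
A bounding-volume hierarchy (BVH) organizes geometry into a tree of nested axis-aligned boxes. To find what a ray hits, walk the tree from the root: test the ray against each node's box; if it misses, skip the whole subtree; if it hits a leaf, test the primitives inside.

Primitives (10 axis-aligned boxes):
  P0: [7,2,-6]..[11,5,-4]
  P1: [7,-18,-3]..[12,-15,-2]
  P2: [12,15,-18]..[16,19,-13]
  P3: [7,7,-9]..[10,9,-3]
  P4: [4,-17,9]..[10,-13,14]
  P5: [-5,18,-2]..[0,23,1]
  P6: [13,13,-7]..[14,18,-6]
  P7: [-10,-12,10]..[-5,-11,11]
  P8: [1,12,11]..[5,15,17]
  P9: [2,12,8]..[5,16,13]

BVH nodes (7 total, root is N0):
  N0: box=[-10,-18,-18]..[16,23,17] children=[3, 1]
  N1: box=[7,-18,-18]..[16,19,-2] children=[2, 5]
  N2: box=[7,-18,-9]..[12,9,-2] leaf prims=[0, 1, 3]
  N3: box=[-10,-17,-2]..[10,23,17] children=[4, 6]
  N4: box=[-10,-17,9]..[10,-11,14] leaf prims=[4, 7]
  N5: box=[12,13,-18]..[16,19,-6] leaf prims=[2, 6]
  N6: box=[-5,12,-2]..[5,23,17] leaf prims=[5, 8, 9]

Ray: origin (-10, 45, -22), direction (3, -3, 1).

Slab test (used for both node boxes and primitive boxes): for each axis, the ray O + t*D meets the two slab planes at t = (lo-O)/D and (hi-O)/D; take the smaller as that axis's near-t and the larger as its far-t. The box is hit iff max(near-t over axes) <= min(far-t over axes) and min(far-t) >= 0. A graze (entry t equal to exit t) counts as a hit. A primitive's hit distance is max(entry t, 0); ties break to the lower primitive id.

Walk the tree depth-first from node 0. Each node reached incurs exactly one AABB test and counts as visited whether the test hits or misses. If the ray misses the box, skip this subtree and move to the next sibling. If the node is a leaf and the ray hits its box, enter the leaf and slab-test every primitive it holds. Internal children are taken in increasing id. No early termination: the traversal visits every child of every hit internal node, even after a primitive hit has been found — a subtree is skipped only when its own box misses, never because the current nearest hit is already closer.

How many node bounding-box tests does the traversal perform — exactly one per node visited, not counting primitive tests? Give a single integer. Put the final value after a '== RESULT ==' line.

Walk:
N0 x:[0,26/3] y:[22/3,21] z:[4,39] -> hit [22/3,26/3], descend [1, 3]
  N1 x:[17/3,26/3] y:[26/3,21] z:[4,20] -> hit [26/3,26/3], descend [2, 5]
    N2 x:[17/3,22/3] y:[12,21] z:[13,20] -> miss, prune
    N5 x:[22/3,26/3] y:[26/3,32/3] z:[4,16] -> hit [26/3,26/3] leaf, test {P2@t=26/3, P6(miss)}
  N3 x:[0,20/3] y:[22/3,62/3] z:[20,39] -> miss, prune

Summary -> nodes [0, 1, 2, 5, 3]; box-tests=5; leaf-entries=1; first=P2

== RESULT ==
5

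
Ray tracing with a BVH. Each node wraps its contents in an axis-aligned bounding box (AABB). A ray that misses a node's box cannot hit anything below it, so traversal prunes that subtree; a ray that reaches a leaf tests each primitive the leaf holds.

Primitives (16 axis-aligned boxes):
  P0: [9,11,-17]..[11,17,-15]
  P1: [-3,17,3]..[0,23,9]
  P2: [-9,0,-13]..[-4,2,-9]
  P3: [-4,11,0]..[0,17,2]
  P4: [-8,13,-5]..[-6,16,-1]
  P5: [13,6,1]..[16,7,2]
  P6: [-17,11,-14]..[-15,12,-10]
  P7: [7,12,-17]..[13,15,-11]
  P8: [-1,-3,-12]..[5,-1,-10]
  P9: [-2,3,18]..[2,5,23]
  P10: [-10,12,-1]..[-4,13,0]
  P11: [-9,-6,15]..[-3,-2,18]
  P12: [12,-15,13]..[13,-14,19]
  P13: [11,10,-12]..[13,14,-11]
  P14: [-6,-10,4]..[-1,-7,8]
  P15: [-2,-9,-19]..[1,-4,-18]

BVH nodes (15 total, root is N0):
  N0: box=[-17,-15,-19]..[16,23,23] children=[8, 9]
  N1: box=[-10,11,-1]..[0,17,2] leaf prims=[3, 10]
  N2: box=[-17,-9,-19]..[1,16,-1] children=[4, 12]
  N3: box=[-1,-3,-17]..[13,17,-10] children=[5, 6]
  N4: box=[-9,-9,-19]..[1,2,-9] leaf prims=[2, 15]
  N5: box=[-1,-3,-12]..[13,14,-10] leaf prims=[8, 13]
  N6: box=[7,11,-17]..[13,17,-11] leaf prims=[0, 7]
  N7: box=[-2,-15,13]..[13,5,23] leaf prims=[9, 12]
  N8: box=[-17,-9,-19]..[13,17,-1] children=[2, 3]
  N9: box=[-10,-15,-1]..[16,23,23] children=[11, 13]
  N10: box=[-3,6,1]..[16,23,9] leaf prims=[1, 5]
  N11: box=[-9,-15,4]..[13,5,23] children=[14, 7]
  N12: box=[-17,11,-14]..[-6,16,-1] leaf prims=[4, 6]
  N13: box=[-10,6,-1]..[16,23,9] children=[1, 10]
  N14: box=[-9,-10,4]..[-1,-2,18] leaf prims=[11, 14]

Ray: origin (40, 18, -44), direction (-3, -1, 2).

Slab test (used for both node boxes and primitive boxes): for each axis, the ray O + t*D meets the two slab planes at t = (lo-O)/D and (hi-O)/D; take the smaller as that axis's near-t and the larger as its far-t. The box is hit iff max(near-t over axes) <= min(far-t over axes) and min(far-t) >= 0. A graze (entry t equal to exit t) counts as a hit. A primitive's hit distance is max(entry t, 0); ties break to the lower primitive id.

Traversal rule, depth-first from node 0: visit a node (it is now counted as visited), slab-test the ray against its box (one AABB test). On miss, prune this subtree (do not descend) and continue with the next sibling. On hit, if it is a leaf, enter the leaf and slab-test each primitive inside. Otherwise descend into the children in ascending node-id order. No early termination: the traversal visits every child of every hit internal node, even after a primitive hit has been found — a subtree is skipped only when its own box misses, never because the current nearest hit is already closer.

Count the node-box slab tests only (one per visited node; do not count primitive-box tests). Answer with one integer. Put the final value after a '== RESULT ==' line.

Walk:
N0 x:[8,19] y:[-5,33] z:[25/2,67/2] -> hit [25/2,19], descend [8, 9]
  N8 x:[9,19] y:[1,27] z:[25/2,43/2] -> hit [25/2,19], descend [2, 3]
    N2 x:[13,19] y:[2,27] z:[25/2,43/2] -> hit [13,19], descend [4, 12]
      N4 x:[13,49/3] y:[16,27] z:[25/2,35/2] -> hit [16,49/3] leaf, test {P2@t=16, P15(miss)}
      N12 x:[46/3,19] y:[2,7] z:[15,43/2] -> miss, prune
    N3 x:[9,41/3] y:[1,21] z:[27/2,17] -> hit [27/2,41/3], descend [5, 6]
      N5 x:[9,41/3] y:[4,21] z:[16,17] -> miss, prune
      N6 x:[9,11] y:[1,7] z:[27/2,33/2] -> miss, prune
  N9 x:[8,50/3] y:[-5,33] z:[43/2,67/2] -> miss, prune

Summary -> nodes [0, 8, 2, 4, 12, 3, 5, 6, 9]; box-tests=9; leaf-entries=1; first=P2

== RESULT ==
9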